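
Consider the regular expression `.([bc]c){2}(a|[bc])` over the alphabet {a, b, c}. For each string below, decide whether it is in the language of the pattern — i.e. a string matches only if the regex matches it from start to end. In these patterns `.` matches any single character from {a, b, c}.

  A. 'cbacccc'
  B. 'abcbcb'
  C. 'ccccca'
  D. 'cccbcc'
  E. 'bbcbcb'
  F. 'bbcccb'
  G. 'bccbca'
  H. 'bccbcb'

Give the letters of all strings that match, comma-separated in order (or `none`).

B, C, D, E, F, G, H

A. 'cbacccc' → no match
B. 'abcbcb' → match
C. 'ccccca' → match
D. 'cccbcc' → match
E. 'bbcbcb' → match
F. 'bbcccb' → match
G. 'bccbca' → match
H. 'bccbcb' → match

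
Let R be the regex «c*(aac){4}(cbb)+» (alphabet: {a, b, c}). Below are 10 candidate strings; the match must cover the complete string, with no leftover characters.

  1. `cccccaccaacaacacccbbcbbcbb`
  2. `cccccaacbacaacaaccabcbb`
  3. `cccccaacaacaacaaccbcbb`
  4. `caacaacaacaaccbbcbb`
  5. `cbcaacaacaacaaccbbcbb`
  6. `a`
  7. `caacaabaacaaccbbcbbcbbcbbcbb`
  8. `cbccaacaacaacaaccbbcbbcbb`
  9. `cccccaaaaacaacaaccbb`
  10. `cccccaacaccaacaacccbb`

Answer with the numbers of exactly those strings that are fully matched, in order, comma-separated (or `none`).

1 → no match
2 → no match
3 → no match
4 → match
5 → no match
6 → no match — must end with `cbb`
7 → no match
8 → no match
9 → no match
10 → no match

4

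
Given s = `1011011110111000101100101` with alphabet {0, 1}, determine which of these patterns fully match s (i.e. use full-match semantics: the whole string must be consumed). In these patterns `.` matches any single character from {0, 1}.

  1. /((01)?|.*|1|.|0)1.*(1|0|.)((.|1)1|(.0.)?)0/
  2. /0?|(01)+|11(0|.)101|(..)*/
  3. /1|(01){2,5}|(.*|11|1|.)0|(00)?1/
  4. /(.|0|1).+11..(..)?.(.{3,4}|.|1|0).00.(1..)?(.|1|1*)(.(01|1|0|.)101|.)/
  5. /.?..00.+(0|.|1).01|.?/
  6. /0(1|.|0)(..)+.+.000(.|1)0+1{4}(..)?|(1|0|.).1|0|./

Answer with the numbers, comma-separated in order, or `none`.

1 → no match — must end with `0`
2 → no match
3 → no match
4 → match
5 → no match
6 → no match

4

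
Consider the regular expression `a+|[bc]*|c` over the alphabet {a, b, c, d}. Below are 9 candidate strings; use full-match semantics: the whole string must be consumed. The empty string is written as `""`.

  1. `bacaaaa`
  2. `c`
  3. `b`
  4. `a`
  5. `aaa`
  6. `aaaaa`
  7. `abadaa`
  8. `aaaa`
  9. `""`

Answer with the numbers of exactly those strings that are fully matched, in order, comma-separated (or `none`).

2, 3, 4, 5, 6, 8, 9

1. `bacaaaa` → no match
2. `c` → match
3. `b` → match
4. `a` → match
5. `aaa` → match
6. `aaaaa` → match
7. `abadaa` → no match
8. `aaaa` → match
9. `""` → match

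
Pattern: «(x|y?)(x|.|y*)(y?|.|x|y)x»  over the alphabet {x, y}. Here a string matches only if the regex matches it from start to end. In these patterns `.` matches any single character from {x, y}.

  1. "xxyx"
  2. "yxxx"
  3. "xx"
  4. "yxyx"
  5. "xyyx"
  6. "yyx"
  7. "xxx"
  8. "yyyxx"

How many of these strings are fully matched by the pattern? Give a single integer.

1 → match
2 → match
3 → match
4 → match
5 → match
6 → match
7 → match
8 → match
Total matched: 8

8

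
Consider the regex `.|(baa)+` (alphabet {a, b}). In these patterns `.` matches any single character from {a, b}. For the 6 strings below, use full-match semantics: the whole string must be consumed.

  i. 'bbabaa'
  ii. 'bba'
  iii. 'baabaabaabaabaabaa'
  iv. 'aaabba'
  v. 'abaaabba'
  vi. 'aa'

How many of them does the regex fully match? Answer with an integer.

i → no match
ii → no match
iii → match
iv → no match
v → no match
vi → no match
Total matched: 1

1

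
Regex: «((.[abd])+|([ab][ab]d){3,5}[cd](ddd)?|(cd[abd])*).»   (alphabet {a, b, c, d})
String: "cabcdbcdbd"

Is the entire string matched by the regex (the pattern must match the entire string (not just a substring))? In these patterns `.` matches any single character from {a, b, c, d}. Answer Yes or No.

No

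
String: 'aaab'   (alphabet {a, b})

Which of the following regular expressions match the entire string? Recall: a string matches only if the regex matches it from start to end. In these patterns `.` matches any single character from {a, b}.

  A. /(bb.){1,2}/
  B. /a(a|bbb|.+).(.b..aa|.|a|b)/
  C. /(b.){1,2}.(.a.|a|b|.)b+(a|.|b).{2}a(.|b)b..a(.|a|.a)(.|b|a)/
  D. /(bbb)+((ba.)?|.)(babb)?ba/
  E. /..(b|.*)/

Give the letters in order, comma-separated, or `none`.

A → no match — must start with 'bb'
B → match
C → no match — must start with 'b'
D → no match — must start with 'bbb'
E → match

B, E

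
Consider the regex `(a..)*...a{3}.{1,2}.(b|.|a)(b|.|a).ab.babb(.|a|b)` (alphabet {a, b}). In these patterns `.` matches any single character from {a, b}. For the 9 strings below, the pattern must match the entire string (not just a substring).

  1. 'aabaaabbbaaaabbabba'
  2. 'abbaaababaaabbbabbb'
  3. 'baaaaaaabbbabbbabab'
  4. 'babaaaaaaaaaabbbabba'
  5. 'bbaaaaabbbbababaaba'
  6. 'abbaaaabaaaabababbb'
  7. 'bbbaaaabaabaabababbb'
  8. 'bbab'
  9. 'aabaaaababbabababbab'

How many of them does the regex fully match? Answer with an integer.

1 → no match
2 → match
3 → no match
4 → match
5 → no match
6 → match
7 → match
8. 'bbab' → no match
9 → no match
Total matched: 4

4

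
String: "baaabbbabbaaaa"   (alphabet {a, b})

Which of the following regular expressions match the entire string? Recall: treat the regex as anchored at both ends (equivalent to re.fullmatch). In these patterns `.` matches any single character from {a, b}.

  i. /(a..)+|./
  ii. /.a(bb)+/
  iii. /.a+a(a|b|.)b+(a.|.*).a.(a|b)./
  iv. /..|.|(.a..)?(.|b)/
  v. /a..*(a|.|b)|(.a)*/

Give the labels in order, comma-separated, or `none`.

i → no match
ii → no match — must end with "bb"
iii → match
iv → no match
v → no match

iii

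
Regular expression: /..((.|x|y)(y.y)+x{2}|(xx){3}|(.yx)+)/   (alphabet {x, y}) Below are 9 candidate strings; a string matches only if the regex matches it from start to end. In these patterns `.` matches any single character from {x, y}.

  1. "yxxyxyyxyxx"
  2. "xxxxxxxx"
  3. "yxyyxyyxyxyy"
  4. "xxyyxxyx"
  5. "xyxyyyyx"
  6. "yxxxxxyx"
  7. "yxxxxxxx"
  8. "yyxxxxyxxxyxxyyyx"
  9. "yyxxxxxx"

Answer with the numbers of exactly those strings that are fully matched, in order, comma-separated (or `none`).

1, 2, 4, 7, 9

1 → match
2 → match
3 → no match
4 → match
5 → no match
6 → no match
7 → match
8 → no match
9 → match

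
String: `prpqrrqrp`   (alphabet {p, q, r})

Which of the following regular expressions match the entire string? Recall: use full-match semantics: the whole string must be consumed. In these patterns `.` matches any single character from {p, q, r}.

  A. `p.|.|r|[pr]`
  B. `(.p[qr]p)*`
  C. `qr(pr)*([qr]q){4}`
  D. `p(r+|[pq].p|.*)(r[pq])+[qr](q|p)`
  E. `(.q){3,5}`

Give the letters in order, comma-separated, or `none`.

D

A → no match
B → no match
C → no match — must start with `qr`
D → match
E → no match — must end with `q`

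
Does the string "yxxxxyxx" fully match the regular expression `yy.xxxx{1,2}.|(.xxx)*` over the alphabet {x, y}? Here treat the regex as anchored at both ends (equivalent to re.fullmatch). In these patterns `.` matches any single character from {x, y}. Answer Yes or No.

No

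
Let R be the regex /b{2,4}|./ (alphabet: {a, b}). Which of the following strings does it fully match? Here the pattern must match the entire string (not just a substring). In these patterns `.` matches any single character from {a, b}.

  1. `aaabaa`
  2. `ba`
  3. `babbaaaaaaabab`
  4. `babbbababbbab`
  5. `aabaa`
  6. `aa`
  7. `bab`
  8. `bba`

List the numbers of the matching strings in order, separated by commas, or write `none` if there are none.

none

1. `aaabaa` → no match
2. `ba` → no match
3 → no match
4 → no match
5. `aabaa` → no match
6. `aa` → no match
7. `bab` → no match
8. `bba` → no match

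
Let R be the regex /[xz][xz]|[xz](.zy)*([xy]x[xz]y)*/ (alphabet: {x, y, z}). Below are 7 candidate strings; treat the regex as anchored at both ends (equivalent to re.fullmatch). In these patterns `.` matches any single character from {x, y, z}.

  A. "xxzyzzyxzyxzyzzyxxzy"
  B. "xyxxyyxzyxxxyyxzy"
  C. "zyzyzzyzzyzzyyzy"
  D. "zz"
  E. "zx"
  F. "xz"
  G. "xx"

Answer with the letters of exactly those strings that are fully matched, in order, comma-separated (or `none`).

A, B, C, D, E, F, G

A → match
B → match
C → match
D. "zz" → match
E. "zx" → match
F. "xz" → match
G. "xx" → match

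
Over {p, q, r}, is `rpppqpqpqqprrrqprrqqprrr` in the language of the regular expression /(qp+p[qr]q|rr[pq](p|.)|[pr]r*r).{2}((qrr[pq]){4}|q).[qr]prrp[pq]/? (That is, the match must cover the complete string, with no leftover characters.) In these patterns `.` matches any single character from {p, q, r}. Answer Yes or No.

No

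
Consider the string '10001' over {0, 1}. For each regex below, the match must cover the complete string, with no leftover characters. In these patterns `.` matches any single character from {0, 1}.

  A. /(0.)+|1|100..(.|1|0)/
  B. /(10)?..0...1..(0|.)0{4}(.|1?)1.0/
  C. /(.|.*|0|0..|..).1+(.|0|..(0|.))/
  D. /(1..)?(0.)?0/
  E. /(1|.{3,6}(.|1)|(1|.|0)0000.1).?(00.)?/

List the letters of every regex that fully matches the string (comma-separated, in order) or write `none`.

A → no match
B → no match — must end with '0'
C → no match
D → no match — must end with '0'
E → match

E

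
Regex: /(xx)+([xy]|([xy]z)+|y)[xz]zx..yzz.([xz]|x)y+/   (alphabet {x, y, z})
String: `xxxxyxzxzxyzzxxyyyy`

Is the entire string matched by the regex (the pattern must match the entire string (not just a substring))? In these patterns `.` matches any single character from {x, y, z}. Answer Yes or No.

Yes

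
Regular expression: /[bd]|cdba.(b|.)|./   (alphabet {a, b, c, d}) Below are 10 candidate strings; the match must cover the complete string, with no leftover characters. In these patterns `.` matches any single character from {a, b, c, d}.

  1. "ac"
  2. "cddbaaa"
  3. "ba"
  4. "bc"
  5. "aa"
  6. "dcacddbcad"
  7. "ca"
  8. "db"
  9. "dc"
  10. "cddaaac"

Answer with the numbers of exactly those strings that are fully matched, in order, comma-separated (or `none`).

1 → no match
2 → no match
3 → no match
4 → no match
5 → no match
6 → no match
7 → no match
8 → no match
9 → no match
10 → no match

none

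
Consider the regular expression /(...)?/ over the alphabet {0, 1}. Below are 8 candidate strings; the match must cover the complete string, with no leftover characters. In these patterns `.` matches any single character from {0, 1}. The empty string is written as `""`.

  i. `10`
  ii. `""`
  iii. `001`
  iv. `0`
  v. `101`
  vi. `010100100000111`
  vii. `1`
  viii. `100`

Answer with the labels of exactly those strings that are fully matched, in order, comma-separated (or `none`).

ii, iii, v, viii

i → no match
ii → match
iii → match
iv → no match
v → match
vi → no match
vii → no match
viii → match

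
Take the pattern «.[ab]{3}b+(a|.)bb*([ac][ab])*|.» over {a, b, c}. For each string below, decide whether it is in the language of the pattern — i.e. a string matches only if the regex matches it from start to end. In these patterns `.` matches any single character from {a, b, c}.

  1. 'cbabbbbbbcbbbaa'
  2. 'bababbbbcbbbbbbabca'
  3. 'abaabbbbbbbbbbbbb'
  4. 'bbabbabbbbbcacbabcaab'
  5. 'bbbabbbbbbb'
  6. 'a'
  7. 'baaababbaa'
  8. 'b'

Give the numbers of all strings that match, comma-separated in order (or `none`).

1, 2, 3, 4, 5, 6, 7, 8

1 → match
2 → match
3 → match
4 → match
5. 'bbbabbbbbbb' → match
6. 'a' → match
7. 'baaababbaa' → match
8. 'b' → match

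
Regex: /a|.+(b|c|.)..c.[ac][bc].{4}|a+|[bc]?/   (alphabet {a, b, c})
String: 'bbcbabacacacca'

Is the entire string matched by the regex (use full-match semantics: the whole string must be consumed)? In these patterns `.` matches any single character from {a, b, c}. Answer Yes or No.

No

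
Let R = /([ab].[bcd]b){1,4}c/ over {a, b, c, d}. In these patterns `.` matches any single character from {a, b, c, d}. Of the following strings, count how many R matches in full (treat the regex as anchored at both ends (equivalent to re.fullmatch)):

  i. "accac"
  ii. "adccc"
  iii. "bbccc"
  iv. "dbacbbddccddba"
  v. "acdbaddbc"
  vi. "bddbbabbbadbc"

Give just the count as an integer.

i. "accac" → no match — must end with "bc"
ii. "adccc" → no match — must end with "bc"
iii. "bbccc" → no match — must end with "bc"
iv → no match — must end with "bc"
v. "acdbaddbc" → match
vi → match
Total matched: 2

2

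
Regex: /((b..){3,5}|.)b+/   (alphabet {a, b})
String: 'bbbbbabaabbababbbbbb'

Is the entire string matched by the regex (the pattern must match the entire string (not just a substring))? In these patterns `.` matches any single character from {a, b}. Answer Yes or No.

Yes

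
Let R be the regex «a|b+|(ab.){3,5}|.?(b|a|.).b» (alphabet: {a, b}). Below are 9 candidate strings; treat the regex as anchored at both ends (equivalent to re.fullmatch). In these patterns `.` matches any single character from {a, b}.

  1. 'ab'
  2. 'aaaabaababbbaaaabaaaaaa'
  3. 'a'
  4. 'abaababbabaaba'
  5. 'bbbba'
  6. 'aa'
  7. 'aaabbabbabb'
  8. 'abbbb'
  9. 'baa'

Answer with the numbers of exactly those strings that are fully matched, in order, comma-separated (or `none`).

1 → no match
2 → no match
3 → match
4 → no match
5 → no match
6 → no match
7 → no match
8 → no match
9 → no match

3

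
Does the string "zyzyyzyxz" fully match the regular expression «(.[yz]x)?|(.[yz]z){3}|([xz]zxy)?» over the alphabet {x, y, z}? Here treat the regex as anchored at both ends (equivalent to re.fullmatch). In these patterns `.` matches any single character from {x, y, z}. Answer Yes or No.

No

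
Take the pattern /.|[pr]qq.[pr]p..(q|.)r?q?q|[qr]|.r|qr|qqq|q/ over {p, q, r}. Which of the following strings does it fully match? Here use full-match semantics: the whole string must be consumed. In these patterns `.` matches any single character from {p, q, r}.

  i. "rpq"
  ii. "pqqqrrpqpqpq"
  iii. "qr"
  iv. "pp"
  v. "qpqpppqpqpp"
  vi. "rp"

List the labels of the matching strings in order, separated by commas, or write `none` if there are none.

i. "rpq" → no match
ii. "pqqqrrpqpqpq" → no match
iii. "qr" → match
iv. "pp" → no match
v. "qpqpppqpqpp" → no match
vi. "rp" → no match

iii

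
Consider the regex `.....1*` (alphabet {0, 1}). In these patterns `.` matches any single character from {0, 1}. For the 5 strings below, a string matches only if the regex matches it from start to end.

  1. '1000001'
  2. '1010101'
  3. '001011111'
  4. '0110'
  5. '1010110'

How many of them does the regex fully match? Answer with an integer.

1

1. '1000001' → no match
2. '1010101' → no match
3. '001011111' → match
4. '0110' → no match
5. '1010110' → no match
Total matched: 1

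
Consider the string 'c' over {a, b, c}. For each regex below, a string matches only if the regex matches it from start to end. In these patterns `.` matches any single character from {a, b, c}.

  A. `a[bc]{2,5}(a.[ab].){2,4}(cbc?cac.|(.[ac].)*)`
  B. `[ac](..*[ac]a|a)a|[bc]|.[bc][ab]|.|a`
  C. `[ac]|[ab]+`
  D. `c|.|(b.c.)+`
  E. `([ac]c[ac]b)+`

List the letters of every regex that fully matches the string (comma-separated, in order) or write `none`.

A → no match — must start with 'a'
B → match
C → match
D → match
E → no match — must end with 'b'

B, C, D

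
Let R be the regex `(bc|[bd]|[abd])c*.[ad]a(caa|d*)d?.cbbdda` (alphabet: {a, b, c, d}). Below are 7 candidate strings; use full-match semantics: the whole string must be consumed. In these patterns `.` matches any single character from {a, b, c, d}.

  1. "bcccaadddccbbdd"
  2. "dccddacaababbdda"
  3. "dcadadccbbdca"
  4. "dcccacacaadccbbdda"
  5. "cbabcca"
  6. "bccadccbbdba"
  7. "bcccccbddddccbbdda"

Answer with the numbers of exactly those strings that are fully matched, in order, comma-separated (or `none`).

1 → no match — must end with "cbbdda"
2 → no match — must end with "cbbdda"
3 → no match — must end with "cbbdda"
4 → no match
5 → no match — must end with "cbbdda"
6 → no match — must end with "cbbdda"
7 → no match

none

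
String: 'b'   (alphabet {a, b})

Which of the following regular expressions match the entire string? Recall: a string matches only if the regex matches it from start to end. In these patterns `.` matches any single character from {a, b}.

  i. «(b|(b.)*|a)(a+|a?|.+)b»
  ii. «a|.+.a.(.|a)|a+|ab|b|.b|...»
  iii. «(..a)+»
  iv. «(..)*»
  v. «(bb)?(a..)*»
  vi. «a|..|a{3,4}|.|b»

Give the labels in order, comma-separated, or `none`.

i, ii, vi

i → match
ii → match
iii → no match — must end with 'a'
iv → no match
v → no match
vi → match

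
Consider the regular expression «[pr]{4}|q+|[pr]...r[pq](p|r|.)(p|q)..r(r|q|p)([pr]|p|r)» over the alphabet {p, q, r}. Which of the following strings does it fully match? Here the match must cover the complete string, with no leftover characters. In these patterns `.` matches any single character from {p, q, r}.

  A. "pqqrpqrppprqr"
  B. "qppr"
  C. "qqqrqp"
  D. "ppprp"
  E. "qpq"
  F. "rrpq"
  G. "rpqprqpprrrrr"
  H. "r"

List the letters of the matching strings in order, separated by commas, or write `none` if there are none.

A → no match
B. "qppr" → no match
C. "qqqrqp" → no match
D. "ppprp" → no match
E. "qpq" → no match
F. "rrpq" → no match
G → match
H. "r" → no match

G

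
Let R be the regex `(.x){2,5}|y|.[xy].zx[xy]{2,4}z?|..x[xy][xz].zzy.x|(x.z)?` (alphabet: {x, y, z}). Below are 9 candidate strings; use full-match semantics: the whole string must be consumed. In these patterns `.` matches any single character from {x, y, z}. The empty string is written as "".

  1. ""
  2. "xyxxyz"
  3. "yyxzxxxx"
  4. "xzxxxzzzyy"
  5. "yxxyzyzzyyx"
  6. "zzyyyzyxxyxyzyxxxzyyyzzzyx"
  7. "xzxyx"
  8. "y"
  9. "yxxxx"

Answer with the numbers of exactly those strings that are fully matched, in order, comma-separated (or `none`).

1 → match
2 → no match
3 → match
4 → no match
5 → match
6 → no match
7 → no match
8 → match
9 → no match

1, 3, 5, 8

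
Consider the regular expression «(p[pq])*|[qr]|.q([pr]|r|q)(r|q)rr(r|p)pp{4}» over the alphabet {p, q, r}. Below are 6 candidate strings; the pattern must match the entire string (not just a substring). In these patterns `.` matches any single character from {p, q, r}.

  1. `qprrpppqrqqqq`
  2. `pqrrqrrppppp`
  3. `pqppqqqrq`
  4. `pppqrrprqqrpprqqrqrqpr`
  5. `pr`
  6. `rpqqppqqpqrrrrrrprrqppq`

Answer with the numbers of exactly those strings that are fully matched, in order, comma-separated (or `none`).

none

1 → no match
2 → no match
3 → no match
4 → no match
5 → no match
6 → no match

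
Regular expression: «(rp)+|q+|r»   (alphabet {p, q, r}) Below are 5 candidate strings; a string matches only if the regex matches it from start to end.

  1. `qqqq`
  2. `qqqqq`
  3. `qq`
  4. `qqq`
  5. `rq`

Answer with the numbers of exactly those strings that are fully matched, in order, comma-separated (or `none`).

1. `qqqq` → match
2. `qqqqq` → match
3. `qq` → match
4. `qqq` → match
5. `rq` → no match

1, 2, 3, 4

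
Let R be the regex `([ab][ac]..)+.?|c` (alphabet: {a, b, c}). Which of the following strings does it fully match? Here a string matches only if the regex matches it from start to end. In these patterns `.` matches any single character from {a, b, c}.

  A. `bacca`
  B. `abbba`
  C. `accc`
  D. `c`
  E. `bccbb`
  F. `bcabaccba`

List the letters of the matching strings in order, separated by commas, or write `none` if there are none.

A, C, D, E, F

A → match
B → no match
C → match
D → match
E → match
F → match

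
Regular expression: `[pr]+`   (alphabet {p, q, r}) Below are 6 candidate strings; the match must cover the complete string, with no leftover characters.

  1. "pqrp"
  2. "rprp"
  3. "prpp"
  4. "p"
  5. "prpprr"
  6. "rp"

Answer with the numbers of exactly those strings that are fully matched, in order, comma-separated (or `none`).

1. "pqrp" → no match
2. "rprp" → match
3. "prpp" → match
4. "p" → match
5. "prpprr" → match
6. "rp" → match

2, 3, 4, 5, 6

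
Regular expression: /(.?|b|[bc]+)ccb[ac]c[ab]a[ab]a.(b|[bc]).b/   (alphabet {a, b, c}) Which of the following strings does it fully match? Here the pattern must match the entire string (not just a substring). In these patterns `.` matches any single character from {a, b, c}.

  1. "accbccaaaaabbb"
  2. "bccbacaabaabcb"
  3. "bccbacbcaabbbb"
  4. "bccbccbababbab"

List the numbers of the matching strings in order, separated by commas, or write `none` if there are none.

1 → match
2 → match
3 → no match
4 → match

1, 2, 4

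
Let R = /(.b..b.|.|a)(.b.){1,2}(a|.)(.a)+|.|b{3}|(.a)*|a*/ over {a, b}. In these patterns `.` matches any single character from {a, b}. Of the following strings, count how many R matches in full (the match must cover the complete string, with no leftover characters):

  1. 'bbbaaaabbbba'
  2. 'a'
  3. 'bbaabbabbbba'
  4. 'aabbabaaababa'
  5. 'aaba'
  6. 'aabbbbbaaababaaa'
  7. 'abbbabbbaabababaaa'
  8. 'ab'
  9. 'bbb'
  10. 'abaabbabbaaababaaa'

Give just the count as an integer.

1 → no match
2 → match
3 → match
4 → match
5 → match
6 → match
7 → match
8 → no match
9 → match
10 → match
Total matched: 8

8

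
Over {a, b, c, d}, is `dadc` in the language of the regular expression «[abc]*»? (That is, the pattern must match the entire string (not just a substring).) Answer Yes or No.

No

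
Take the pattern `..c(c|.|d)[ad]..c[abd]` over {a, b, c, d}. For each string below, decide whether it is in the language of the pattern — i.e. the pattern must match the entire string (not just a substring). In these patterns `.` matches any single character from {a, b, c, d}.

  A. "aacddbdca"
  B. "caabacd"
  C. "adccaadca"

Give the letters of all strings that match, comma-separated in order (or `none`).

A. "aacddbdca" → match
B. "caabacd" → no match
C. "adccaadca" → match

A, C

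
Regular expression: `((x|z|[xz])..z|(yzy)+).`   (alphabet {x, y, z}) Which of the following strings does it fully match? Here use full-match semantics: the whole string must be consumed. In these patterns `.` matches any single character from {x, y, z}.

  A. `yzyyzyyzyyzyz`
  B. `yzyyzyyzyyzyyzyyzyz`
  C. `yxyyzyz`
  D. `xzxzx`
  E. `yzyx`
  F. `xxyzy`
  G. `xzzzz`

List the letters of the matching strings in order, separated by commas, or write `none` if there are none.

A → match
B → match
C. `yxyyzyz` → no match
D. `xzxzx` → match
E. `yzyx` → match
F. `xxyzy` → match
G. `xzzzz` → match

A, B, D, E, F, G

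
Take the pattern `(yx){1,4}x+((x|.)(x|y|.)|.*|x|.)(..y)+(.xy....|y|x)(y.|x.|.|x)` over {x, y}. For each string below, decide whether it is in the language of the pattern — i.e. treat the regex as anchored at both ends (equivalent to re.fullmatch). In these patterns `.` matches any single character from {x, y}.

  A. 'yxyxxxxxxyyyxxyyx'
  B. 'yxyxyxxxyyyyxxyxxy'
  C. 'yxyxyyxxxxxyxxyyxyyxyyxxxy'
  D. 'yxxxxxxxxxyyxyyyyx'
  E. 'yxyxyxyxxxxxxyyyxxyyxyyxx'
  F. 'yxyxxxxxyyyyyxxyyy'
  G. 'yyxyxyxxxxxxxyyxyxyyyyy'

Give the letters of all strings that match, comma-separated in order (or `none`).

A, B, D, E, F

A → match
B → match
C → no match
D → match
E → match
F → match
G → no match — must start with 'yx'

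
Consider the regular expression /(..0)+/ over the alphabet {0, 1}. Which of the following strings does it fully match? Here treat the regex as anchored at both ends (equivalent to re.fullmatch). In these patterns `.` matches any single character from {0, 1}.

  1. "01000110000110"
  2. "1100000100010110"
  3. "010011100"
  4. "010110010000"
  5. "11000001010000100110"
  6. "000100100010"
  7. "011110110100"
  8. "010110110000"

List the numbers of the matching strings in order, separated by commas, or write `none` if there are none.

1 → no match
2 → no match
3. "010011100" → no match
4. "010110010000" → match
5 → no match
6. "000100100010" → match
7. "011110110100" → no match
8. "010110110000" → match

4, 6, 8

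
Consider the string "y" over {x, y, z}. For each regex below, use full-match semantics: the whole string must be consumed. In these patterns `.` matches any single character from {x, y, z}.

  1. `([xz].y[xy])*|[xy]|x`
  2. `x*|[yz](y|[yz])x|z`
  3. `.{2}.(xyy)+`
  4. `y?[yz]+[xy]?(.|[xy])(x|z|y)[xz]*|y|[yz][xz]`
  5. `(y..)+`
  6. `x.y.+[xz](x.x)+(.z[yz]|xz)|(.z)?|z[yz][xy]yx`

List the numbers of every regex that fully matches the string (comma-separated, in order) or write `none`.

1, 4

1 → match
2 → no match
3 → no match — must end with "xyy"
4 → match
5 → no match
6 → no match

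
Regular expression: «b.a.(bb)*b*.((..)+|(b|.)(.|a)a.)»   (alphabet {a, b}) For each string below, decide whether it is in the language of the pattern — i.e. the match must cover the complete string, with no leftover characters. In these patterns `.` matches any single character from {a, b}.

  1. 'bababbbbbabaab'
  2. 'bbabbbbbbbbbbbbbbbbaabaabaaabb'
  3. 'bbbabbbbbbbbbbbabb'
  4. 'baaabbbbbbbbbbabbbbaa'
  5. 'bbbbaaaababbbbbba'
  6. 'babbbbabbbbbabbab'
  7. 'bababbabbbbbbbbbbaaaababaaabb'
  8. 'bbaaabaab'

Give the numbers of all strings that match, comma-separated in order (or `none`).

2, 4, 8

1 → no match
2 → match
3 → no match
4 → match
5 → no match
6 → no match
7 → no match
8 → match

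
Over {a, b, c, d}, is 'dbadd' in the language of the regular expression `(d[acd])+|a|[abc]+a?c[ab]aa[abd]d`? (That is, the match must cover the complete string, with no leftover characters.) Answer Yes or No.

No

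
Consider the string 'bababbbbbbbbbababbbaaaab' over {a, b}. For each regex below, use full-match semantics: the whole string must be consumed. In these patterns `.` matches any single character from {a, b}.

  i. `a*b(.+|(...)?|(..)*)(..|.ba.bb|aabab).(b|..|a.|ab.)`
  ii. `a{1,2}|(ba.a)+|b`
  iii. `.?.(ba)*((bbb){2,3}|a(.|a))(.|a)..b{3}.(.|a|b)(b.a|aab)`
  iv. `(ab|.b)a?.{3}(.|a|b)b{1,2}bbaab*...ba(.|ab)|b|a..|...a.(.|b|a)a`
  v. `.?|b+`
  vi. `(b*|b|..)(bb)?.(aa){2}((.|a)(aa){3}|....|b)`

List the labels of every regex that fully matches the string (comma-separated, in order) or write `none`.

i → match
ii → no match
iii → match
iv → no match
v → no match
vi → no match

i, iii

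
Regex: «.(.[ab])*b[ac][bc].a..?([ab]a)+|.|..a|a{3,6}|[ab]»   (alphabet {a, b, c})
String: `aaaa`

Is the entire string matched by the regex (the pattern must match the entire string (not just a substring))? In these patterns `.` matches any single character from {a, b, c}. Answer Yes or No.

Yes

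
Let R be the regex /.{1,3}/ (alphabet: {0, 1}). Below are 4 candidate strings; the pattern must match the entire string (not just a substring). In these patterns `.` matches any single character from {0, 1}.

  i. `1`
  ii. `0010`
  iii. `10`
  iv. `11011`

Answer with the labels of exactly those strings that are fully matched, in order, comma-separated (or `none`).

i → match
ii → no match
iii → match
iv → no match

i, iii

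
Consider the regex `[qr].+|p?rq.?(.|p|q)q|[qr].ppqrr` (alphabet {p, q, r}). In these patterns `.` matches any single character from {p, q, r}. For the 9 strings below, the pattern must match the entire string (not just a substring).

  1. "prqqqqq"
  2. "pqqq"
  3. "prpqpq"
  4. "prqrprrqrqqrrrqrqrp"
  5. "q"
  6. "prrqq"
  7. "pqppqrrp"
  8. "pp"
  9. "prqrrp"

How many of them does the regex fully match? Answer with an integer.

1 → no match
2 → no match
3 → no match
4 → no match
5 → no match
6 → no match
7 → no match
8 → no match
9 → no match
Total matched: 0

0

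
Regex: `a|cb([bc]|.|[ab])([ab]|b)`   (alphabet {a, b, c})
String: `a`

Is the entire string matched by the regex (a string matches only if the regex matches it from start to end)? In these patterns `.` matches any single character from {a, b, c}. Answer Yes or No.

Yes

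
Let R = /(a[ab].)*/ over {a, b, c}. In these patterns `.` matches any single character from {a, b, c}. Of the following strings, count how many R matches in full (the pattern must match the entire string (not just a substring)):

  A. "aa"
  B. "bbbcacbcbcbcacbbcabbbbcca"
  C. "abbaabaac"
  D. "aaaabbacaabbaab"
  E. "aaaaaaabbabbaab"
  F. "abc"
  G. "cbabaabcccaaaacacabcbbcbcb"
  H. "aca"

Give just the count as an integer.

3

A → no match
B → no match
C → match
D → no match
E → match
F → match
G → no match
H → no match
Total matched: 3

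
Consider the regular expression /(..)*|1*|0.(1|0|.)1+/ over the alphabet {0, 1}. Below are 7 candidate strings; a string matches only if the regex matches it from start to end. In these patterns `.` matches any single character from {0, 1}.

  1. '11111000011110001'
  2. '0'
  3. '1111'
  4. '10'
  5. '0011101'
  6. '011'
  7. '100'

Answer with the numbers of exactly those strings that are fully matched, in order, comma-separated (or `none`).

1 → no match
2. '0' → no match
3. '1111' → match
4. '10' → match
5. '0011101' → no match
6. '011' → no match
7. '100' → no match

3, 4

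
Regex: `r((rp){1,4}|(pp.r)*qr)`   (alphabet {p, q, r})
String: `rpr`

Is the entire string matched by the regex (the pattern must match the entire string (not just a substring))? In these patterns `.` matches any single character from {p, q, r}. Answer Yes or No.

No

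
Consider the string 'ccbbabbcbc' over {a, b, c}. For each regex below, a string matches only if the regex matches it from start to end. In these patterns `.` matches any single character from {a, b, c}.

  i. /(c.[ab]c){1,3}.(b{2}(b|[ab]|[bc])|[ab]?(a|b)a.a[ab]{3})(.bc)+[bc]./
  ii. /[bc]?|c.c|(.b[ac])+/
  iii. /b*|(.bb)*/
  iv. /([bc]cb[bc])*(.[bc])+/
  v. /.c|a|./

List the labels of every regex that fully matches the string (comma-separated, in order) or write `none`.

i → no match
ii → no match
iii → no match
iv → match
v → no match

iv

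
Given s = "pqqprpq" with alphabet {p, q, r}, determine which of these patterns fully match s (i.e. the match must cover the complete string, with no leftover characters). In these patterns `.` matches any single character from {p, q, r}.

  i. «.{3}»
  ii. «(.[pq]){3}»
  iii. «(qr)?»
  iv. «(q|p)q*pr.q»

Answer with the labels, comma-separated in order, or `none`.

iv

i → no match
ii → no match
iii → no match
iv → match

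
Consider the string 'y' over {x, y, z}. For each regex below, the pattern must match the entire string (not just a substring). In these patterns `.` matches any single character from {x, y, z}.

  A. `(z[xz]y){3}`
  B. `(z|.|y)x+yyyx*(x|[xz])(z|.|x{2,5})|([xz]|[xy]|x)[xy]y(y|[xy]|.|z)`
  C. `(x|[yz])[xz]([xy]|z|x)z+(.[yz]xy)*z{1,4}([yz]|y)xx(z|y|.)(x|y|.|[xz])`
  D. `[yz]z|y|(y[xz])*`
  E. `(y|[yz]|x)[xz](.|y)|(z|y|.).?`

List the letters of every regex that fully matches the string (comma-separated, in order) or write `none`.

A → no match — must start with 'z'
B → no match
C → no match
D → match
E → match

D, E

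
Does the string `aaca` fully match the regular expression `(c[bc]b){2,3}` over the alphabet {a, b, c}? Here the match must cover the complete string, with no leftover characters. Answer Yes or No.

No

Every match must start with `c`, but `aaca` does not.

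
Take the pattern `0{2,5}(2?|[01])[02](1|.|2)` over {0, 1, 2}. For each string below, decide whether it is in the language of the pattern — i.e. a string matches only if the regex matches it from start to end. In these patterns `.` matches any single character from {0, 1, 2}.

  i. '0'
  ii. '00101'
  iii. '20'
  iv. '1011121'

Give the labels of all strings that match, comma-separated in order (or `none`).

i → no match
ii → match
iii → no match — must start with '0'
iv → no match — must start with '0'

ii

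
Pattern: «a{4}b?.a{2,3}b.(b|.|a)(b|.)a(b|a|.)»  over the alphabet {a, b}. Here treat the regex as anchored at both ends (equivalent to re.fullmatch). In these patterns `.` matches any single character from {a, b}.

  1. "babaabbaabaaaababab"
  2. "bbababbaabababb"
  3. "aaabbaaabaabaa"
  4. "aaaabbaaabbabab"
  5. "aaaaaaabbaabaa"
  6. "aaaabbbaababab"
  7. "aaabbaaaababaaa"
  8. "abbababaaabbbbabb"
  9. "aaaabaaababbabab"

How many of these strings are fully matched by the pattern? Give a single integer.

1 → no match — must start with "a"
2 → no match — must start with "a"
3 → no match
4 → match
5 → no match
6 → no match
7 → no match
8 → no match
9 → no match
Total matched: 1

1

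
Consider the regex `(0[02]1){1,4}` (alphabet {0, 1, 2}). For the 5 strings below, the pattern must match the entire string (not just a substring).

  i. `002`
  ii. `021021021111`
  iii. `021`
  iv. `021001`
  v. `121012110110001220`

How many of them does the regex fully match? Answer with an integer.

2

i → no match — must end with `1`
ii → no match
iii → match
iv → match
v → no match — must start with `0`
Total matched: 2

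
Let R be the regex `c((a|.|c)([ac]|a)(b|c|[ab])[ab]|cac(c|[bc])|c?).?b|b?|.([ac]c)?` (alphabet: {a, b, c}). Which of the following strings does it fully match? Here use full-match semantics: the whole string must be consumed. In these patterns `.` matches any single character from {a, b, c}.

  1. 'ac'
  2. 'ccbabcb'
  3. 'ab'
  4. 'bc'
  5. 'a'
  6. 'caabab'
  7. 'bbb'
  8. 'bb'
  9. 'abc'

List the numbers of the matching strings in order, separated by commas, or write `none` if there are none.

5, 6

1 → no match
2 → no match
3 → no match
4 → no match
5 → match
6 → match
7 → no match
8 → no match
9 → no match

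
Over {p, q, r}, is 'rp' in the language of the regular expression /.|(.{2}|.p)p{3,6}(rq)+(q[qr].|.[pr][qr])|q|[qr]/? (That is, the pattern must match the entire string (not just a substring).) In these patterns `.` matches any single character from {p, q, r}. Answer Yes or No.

No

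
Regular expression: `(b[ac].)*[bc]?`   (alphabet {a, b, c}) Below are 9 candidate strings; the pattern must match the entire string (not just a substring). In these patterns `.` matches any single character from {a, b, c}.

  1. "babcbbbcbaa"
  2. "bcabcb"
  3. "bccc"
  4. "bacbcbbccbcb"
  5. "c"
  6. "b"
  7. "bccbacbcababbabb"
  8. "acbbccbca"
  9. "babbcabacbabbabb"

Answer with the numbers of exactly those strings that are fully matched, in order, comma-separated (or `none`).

1. "babcbbbcbaa" → no match
2. "bcabcb" → match
3. "bccc" → match
4. "bacbcbbccbcb" → match
5. "c" → match
6. "b" → match
7 → match
8. "acbbccbca" → no match
9 → match

2, 3, 4, 5, 6, 7, 9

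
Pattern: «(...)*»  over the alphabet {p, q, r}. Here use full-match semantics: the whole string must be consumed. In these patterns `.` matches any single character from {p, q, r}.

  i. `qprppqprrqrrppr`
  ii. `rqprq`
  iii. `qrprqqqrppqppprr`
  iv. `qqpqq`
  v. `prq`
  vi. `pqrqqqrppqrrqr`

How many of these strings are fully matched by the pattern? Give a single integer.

i → match
ii → no match
iii → no match
iv → no match
v → match
vi → no match
Total matched: 2

2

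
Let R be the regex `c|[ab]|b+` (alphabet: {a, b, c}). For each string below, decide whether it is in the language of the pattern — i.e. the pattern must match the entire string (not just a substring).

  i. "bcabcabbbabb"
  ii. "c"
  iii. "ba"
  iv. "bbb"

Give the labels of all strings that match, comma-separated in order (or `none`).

i → no match
ii → match
iii → no match
iv → match

ii, iv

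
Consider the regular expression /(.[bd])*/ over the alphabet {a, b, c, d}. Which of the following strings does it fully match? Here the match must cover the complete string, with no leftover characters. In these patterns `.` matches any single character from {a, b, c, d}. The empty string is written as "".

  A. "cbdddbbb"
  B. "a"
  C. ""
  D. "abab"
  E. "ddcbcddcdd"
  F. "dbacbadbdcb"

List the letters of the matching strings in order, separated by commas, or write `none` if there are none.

A, C, D

A. "cbdddbbb" → match
B. "a" → no match
C. "" → match
D. "abab" → match
E. "ddcbcddcdd" → no match
F. "dbacbadbdcb" → no match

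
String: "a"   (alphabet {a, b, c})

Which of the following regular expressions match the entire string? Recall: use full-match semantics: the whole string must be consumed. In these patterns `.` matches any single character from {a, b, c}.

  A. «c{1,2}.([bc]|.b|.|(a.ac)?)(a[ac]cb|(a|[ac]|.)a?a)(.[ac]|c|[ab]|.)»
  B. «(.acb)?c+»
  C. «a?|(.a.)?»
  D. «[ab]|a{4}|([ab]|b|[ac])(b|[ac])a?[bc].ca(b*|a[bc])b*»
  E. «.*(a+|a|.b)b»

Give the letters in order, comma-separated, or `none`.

A → no match — must start with "c"
B → no match — must end with "c"
C → match
D → match
E → no match — must end with "b"

C, D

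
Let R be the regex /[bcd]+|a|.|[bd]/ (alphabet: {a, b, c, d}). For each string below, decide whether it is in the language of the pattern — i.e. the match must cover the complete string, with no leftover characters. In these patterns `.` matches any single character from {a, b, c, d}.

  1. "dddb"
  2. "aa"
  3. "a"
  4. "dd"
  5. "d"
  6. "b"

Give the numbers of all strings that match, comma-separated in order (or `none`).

1 → match
2 → no match
3 → match
4 → match
5 → match
6 → match

1, 3, 4, 5, 6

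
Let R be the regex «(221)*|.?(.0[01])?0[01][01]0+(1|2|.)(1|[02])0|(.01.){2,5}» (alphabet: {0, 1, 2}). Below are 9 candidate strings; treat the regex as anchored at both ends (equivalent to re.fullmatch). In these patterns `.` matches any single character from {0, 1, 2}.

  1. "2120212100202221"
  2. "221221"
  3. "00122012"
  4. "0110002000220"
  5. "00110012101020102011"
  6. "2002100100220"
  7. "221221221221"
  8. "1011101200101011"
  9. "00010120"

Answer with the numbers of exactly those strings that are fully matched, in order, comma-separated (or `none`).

1 → no match
2 → match
3 → match
4 → no match
5 → match
6 → no match
7 → match
8 → match
9 → match

2, 3, 5, 7, 8, 9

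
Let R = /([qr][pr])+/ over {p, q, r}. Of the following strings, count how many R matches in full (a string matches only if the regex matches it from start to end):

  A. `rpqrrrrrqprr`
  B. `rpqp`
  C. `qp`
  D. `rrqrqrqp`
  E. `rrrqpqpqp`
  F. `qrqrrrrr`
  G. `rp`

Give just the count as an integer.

6

A. `rpqrrrrrqprr` → match
B. `rpqp` → match
C. `qp` → match
D. `rrqrqrqp` → match
E. `rrrqpqpqp` → no match
F. `qrqrrrrr` → match
G. `rp` → match
Total matched: 6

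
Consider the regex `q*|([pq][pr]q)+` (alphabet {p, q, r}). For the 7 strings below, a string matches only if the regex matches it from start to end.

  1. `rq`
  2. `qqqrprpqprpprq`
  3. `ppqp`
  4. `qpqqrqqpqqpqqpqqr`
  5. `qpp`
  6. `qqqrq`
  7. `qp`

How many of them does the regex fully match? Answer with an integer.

0

1. `rq` → no match
2 → no match
3. `ppqp` → no match
4 → no match
5. `qpp` → no match
6. `qqqrq` → no match
7. `qp` → no match
Total matched: 0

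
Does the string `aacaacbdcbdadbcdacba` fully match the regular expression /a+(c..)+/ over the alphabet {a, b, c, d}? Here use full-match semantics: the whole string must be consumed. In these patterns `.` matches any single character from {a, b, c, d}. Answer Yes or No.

No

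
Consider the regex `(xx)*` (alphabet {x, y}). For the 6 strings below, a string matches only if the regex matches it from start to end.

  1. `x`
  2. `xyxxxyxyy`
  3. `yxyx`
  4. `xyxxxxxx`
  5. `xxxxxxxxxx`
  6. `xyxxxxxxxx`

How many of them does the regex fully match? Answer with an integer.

1 → no match
2 → no match
3 → no match
4 → no match
5 → match
6 → no match
Total matched: 1

1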